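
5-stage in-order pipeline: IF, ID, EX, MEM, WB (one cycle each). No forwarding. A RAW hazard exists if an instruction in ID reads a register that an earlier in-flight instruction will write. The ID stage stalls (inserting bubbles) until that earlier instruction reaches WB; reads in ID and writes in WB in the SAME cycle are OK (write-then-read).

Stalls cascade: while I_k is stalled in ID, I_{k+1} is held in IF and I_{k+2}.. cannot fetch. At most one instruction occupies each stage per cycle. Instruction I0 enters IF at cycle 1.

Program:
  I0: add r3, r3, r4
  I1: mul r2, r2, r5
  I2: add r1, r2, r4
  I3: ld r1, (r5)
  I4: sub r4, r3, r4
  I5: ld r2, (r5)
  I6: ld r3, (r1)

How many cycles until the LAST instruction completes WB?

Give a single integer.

Answer: 13

Derivation:
I0 add r3 <- r3,r4: IF@1 ID@2 stall=0 (-) EX@3 MEM@4 WB@5
I1 mul r2 <- r2,r5: IF@2 ID@3 stall=0 (-) EX@4 MEM@5 WB@6
I2 add r1 <- r2,r4: IF@3 ID@4 stall=2 (RAW on I1.r2 (WB@6)) EX@7 MEM@8 WB@9
I3 ld r1 <- r5: IF@4 ID@7 stall=0 (-) EX@8 MEM@9 WB@10
I4 sub r4 <- r3,r4: IF@7 ID@8 stall=0 (-) EX@9 MEM@10 WB@11
I5 ld r2 <- r5: IF@8 ID@9 stall=0 (-) EX@10 MEM@11 WB@12
I6 ld r3 <- r1: IF@9 ID@10 stall=0 (-) EX@11 MEM@12 WB@13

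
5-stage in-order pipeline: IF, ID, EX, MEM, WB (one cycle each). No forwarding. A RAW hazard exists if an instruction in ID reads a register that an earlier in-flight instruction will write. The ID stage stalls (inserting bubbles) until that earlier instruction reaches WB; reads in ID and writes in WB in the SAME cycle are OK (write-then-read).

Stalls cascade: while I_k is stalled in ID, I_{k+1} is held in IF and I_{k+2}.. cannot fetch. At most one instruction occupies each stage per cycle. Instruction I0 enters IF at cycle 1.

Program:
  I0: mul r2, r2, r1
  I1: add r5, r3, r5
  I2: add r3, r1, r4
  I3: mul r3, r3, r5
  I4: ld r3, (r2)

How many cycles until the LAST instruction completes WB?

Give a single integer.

Answer: 11

Derivation:
I0 mul r2 <- r2,r1: IF@1 ID@2 stall=0 (-) EX@3 MEM@4 WB@5
I1 add r5 <- r3,r5: IF@2 ID@3 stall=0 (-) EX@4 MEM@5 WB@6
I2 add r3 <- r1,r4: IF@3 ID@4 stall=0 (-) EX@5 MEM@6 WB@7
I3 mul r3 <- r3,r5: IF@4 ID@5 stall=2 (RAW on I2.r3 (WB@7)) EX@8 MEM@9 WB@10
I4 ld r3 <- r2: IF@5 ID@8 stall=0 (-) EX@9 MEM@10 WB@11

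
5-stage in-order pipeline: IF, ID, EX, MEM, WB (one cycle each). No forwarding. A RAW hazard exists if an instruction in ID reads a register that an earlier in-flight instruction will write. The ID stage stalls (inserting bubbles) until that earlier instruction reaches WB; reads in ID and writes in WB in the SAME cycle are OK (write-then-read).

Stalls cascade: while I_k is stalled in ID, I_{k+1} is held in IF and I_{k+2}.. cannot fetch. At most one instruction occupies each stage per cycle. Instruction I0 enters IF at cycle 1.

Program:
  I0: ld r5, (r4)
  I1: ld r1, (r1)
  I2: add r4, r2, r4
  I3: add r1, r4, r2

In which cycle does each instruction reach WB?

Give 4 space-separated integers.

I0 ld r5 <- r4: IF@1 ID@2 stall=0 (-) EX@3 MEM@4 WB@5
I1 ld r1 <- r1: IF@2 ID@3 stall=0 (-) EX@4 MEM@5 WB@6
I2 add r4 <- r2,r4: IF@3 ID@4 stall=0 (-) EX@5 MEM@6 WB@7
I3 add r1 <- r4,r2: IF@4 ID@5 stall=2 (RAW on I2.r4 (WB@7)) EX@8 MEM@9 WB@10

Answer: 5 6 7 10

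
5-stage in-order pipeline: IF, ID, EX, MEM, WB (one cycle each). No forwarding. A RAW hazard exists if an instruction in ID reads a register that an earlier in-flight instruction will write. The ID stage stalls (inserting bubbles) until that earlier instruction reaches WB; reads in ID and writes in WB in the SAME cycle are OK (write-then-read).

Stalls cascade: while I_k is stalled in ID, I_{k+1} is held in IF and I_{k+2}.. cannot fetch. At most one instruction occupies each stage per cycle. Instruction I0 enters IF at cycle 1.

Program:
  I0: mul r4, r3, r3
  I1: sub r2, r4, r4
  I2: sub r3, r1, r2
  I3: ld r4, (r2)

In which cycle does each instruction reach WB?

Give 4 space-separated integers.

I0 mul r4 <- r3,r3: IF@1 ID@2 stall=0 (-) EX@3 MEM@4 WB@5
I1 sub r2 <- r4,r4: IF@2 ID@3 stall=2 (RAW on I0.r4 (WB@5)) EX@6 MEM@7 WB@8
I2 sub r3 <- r1,r2: IF@3 ID@6 stall=2 (RAW on I1.r2 (WB@8)) EX@9 MEM@10 WB@11
I3 ld r4 <- r2: IF@6 ID@9 stall=0 (-) EX@10 MEM@11 WB@12

Answer: 5 8 11 12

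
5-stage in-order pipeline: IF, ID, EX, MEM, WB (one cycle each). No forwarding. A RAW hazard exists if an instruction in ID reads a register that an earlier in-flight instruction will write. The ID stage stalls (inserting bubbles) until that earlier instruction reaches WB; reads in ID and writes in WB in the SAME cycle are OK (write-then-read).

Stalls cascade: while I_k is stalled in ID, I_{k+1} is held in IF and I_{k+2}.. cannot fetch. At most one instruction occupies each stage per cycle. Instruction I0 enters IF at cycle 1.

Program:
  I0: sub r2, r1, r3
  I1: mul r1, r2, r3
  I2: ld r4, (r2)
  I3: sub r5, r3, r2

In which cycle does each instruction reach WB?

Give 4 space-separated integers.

I0 sub r2 <- r1,r3: IF@1 ID@2 stall=0 (-) EX@3 MEM@4 WB@5
I1 mul r1 <- r2,r3: IF@2 ID@3 stall=2 (RAW on I0.r2 (WB@5)) EX@6 MEM@7 WB@8
I2 ld r4 <- r2: IF@3 ID@6 stall=0 (-) EX@7 MEM@8 WB@9
I3 sub r5 <- r3,r2: IF@6 ID@7 stall=0 (-) EX@8 MEM@9 WB@10

Answer: 5 8 9 10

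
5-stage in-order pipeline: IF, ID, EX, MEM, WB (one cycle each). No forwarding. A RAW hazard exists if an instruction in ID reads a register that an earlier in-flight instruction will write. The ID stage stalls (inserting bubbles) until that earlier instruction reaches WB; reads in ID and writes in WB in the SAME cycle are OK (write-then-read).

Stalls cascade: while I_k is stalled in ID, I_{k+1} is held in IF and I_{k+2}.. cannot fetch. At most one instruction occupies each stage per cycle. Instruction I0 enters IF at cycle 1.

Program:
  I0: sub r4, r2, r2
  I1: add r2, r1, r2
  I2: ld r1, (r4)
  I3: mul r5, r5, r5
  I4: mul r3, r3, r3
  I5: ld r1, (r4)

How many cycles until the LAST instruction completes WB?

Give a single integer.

I0 sub r4 <- r2,r2: IF@1 ID@2 stall=0 (-) EX@3 MEM@4 WB@5
I1 add r2 <- r1,r2: IF@2 ID@3 stall=0 (-) EX@4 MEM@5 WB@6
I2 ld r1 <- r4: IF@3 ID@4 stall=1 (RAW on I0.r4 (WB@5)) EX@6 MEM@7 WB@8
I3 mul r5 <- r5,r5: IF@4 ID@6 stall=0 (-) EX@7 MEM@8 WB@9
I4 mul r3 <- r3,r3: IF@6 ID@7 stall=0 (-) EX@8 MEM@9 WB@10
I5 ld r1 <- r4: IF@7 ID@8 stall=0 (-) EX@9 MEM@10 WB@11

Answer: 11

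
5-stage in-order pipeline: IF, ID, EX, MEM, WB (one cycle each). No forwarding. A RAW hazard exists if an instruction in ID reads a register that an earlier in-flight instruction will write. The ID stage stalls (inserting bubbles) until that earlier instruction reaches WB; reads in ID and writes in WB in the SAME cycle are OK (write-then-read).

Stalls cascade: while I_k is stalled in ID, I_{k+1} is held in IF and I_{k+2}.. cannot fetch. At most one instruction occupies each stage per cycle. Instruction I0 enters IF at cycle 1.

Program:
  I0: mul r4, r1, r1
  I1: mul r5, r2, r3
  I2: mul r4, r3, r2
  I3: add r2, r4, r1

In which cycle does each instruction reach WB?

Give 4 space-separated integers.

Answer: 5 6 7 10

Derivation:
I0 mul r4 <- r1,r1: IF@1 ID@2 stall=0 (-) EX@3 MEM@4 WB@5
I1 mul r5 <- r2,r3: IF@2 ID@3 stall=0 (-) EX@4 MEM@5 WB@6
I2 mul r4 <- r3,r2: IF@3 ID@4 stall=0 (-) EX@5 MEM@6 WB@7
I3 add r2 <- r4,r1: IF@4 ID@5 stall=2 (RAW on I2.r4 (WB@7)) EX@8 MEM@9 WB@10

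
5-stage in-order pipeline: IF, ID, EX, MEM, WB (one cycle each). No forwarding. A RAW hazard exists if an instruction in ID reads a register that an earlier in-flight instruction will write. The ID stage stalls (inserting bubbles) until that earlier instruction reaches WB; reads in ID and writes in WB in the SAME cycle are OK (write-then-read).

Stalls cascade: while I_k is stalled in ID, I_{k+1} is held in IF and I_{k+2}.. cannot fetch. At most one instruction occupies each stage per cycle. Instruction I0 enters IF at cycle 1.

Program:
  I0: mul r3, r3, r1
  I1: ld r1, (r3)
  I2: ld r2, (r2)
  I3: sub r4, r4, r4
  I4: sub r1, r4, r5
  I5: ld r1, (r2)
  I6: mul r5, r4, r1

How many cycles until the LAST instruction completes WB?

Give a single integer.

Answer: 17

Derivation:
I0 mul r3 <- r3,r1: IF@1 ID@2 stall=0 (-) EX@3 MEM@4 WB@5
I1 ld r1 <- r3: IF@2 ID@3 stall=2 (RAW on I0.r3 (WB@5)) EX@6 MEM@7 WB@8
I2 ld r2 <- r2: IF@3 ID@6 stall=0 (-) EX@7 MEM@8 WB@9
I3 sub r4 <- r4,r4: IF@6 ID@7 stall=0 (-) EX@8 MEM@9 WB@10
I4 sub r1 <- r4,r5: IF@7 ID@8 stall=2 (RAW on I3.r4 (WB@10)) EX@11 MEM@12 WB@13
I5 ld r1 <- r2: IF@8 ID@11 stall=0 (-) EX@12 MEM@13 WB@14
I6 mul r5 <- r4,r1: IF@11 ID@12 stall=2 (RAW on I5.r1 (WB@14)) EX@15 MEM@16 WB@17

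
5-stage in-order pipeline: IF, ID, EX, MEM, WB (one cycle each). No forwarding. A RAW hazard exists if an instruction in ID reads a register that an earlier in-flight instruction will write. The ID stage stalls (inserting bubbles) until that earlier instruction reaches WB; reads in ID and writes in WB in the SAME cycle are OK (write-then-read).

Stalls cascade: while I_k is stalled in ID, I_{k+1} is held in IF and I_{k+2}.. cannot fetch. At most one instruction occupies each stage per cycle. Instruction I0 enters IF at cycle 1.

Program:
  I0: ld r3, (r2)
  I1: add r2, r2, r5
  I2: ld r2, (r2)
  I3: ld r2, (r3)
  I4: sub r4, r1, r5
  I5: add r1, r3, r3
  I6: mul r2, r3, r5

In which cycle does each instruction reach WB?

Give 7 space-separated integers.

Answer: 5 6 9 10 11 12 13

Derivation:
I0 ld r3 <- r2: IF@1 ID@2 stall=0 (-) EX@3 MEM@4 WB@5
I1 add r2 <- r2,r5: IF@2 ID@3 stall=0 (-) EX@4 MEM@5 WB@6
I2 ld r2 <- r2: IF@3 ID@4 stall=2 (RAW on I1.r2 (WB@6)) EX@7 MEM@8 WB@9
I3 ld r2 <- r3: IF@4 ID@7 stall=0 (-) EX@8 MEM@9 WB@10
I4 sub r4 <- r1,r5: IF@7 ID@8 stall=0 (-) EX@9 MEM@10 WB@11
I5 add r1 <- r3,r3: IF@8 ID@9 stall=0 (-) EX@10 MEM@11 WB@12
I6 mul r2 <- r3,r5: IF@9 ID@10 stall=0 (-) EX@11 MEM@12 WB@13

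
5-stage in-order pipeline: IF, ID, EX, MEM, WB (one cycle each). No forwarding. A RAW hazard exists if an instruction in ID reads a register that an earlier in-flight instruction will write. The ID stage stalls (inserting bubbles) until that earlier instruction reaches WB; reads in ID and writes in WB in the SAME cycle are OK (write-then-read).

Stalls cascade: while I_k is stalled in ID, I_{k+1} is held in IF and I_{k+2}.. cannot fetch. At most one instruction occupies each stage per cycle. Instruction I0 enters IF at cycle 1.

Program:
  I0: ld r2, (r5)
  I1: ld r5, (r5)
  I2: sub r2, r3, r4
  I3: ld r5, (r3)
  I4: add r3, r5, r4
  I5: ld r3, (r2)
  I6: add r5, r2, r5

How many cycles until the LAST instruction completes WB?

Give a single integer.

Answer: 13

Derivation:
I0 ld r2 <- r5: IF@1 ID@2 stall=0 (-) EX@3 MEM@4 WB@5
I1 ld r5 <- r5: IF@2 ID@3 stall=0 (-) EX@4 MEM@5 WB@6
I2 sub r2 <- r3,r4: IF@3 ID@4 stall=0 (-) EX@5 MEM@6 WB@7
I3 ld r5 <- r3: IF@4 ID@5 stall=0 (-) EX@6 MEM@7 WB@8
I4 add r3 <- r5,r4: IF@5 ID@6 stall=2 (RAW on I3.r5 (WB@8)) EX@9 MEM@10 WB@11
I5 ld r3 <- r2: IF@6 ID@9 stall=0 (-) EX@10 MEM@11 WB@12
I6 add r5 <- r2,r5: IF@9 ID@10 stall=0 (-) EX@11 MEM@12 WB@13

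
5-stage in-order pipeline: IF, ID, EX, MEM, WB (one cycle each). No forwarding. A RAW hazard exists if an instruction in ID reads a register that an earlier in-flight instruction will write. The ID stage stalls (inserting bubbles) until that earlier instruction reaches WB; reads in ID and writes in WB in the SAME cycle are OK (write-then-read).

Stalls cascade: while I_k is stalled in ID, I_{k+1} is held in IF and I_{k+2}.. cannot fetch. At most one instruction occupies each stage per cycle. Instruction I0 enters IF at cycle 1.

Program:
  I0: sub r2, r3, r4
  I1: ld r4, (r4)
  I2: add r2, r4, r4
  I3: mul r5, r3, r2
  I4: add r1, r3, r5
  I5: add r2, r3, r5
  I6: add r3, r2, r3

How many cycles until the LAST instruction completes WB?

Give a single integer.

Answer: 19

Derivation:
I0 sub r2 <- r3,r4: IF@1 ID@2 stall=0 (-) EX@3 MEM@4 WB@5
I1 ld r4 <- r4: IF@2 ID@3 stall=0 (-) EX@4 MEM@5 WB@6
I2 add r2 <- r4,r4: IF@3 ID@4 stall=2 (RAW on I1.r4 (WB@6)) EX@7 MEM@8 WB@9
I3 mul r5 <- r3,r2: IF@4 ID@7 stall=2 (RAW on I2.r2 (WB@9)) EX@10 MEM@11 WB@12
I4 add r1 <- r3,r5: IF@7 ID@10 stall=2 (RAW on I3.r5 (WB@12)) EX@13 MEM@14 WB@15
I5 add r2 <- r3,r5: IF@10 ID@13 stall=0 (-) EX@14 MEM@15 WB@16
I6 add r3 <- r2,r3: IF@13 ID@14 stall=2 (RAW on I5.r2 (WB@16)) EX@17 MEM@18 WB@19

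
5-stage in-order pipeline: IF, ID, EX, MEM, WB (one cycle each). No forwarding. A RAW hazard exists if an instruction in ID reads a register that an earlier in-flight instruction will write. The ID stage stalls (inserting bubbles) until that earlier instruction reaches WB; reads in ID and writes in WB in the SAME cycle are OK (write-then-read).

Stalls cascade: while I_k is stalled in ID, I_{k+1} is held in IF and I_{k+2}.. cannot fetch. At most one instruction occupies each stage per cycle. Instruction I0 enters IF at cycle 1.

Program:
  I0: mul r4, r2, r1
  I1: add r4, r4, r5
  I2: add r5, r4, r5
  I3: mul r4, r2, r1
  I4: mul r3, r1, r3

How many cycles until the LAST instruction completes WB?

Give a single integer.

Answer: 13

Derivation:
I0 mul r4 <- r2,r1: IF@1 ID@2 stall=0 (-) EX@3 MEM@4 WB@5
I1 add r4 <- r4,r5: IF@2 ID@3 stall=2 (RAW on I0.r4 (WB@5)) EX@6 MEM@7 WB@8
I2 add r5 <- r4,r5: IF@3 ID@6 stall=2 (RAW on I1.r4 (WB@8)) EX@9 MEM@10 WB@11
I3 mul r4 <- r2,r1: IF@6 ID@9 stall=0 (-) EX@10 MEM@11 WB@12
I4 mul r3 <- r1,r3: IF@9 ID@10 stall=0 (-) EX@11 MEM@12 WB@13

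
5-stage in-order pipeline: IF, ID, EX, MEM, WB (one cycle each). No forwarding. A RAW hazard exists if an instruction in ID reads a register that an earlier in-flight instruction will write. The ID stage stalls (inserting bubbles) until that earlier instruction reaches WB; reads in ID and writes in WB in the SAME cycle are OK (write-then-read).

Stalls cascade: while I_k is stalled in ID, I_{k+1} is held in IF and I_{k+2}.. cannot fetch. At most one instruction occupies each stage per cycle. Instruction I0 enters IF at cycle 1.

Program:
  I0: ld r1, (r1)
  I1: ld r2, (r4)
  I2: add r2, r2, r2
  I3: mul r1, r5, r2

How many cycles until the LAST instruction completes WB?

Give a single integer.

Answer: 12

Derivation:
I0 ld r1 <- r1: IF@1 ID@2 stall=0 (-) EX@3 MEM@4 WB@5
I1 ld r2 <- r4: IF@2 ID@3 stall=0 (-) EX@4 MEM@5 WB@6
I2 add r2 <- r2,r2: IF@3 ID@4 stall=2 (RAW on I1.r2 (WB@6)) EX@7 MEM@8 WB@9
I3 mul r1 <- r5,r2: IF@4 ID@7 stall=2 (RAW on I2.r2 (WB@9)) EX@10 MEM@11 WB@12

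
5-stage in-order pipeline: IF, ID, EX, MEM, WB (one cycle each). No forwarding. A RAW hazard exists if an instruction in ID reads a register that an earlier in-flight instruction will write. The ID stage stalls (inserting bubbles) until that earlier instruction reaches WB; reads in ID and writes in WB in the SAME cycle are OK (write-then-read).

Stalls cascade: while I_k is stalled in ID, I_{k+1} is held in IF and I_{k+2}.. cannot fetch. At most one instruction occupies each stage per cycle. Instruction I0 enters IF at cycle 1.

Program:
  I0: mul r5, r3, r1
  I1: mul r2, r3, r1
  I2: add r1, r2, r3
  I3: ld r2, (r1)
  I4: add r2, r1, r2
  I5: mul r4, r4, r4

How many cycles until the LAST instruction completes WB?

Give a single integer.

I0 mul r5 <- r3,r1: IF@1 ID@2 stall=0 (-) EX@3 MEM@4 WB@5
I1 mul r2 <- r3,r1: IF@2 ID@3 stall=0 (-) EX@4 MEM@5 WB@6
I2 add r1 <- r2,r3: IF@3 ID@4 stall=2 (RAW on I1.r2 (WB@6)) EX@7 MEM@8 WB@9
I3 ld r2 <- r1: IF@4 ID@7 stall=2 (RAW on I2.r1 (WB@9)) EX@10 MEM@11 WB@12
I4 add r2 <- r1,r2: IF@7 ID@10 stall=2 (RAW on I3.r2 (WB@12)) EX@13 MEM@14 WB@15
I5 mul r4 <- r4,r4: IF@10 ID@13 stall=0 (-) EX@14 MEM@15 WB@16

Answer: 16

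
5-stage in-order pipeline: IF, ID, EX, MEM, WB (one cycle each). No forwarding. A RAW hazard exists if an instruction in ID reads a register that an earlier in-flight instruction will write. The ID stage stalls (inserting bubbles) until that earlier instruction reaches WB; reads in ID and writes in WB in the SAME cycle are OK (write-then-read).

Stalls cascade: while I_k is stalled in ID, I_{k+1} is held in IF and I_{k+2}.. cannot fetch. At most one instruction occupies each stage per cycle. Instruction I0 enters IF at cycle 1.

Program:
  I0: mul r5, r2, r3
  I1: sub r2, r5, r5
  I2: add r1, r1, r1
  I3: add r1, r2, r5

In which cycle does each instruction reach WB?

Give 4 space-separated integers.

Answer: 5 8 9 11

Derivation:
I0 mul r5 <- r2,r3: IF@1 ID@2 stall=0 (-) EX@3 MEM@4 WB@5
I1 sub r2 <- r5,r5: IF@2 ID@3 stall=2 (RAW on I0.r5 (WB@5)) EX@6 MEM@7 WB@8
I2 add r1 <- r1,r1: IF@3 ID@6 stall=0 (-) EX@7 MEM@8 WB@9
I3 add r1 <- r2,r5: IF@6 ID@7 stall=1 (RAW on I1.r2 (WB@8)) EX@9 MEM@10 WB@11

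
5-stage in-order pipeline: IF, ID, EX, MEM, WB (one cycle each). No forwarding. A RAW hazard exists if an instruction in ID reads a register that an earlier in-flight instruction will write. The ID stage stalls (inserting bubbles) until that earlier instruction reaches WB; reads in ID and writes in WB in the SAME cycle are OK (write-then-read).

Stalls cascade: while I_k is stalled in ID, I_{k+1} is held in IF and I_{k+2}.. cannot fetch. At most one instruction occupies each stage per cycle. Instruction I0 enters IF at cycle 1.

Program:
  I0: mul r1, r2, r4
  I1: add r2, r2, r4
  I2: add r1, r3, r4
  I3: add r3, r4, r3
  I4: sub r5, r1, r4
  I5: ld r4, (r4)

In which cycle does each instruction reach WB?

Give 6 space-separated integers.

I0 mul r1 <- r2,r4: IF@1 ID@2 stall=0 (-) EX@3 MEM@4 WB@5
I1 add r2 <- r2,r4: IF@2 ID@3 stall=0 (-) EX@4 MEM@5 WB@6
I2 add r1 <- r3,r4: IF@3 ID@4 stall=0 (-) EX@5 MEM@6 WB@7
I3 add r3 <- r4,r3: IF@4 ID@5 stall=0 (-) EX@6 MEM@7 WB@8
I4 sub r5 <- r1,r4: IF@5 ID@6 stall=1 (RAW on I2.r1 (WB@7)) EX@8 MEM@9 WB@10
I5 ld r4 <- r4: IF@6 ID@8 stall=0 (-) EX@9 MEM@10 WB@11

Answer: 5 6 7 8 10 11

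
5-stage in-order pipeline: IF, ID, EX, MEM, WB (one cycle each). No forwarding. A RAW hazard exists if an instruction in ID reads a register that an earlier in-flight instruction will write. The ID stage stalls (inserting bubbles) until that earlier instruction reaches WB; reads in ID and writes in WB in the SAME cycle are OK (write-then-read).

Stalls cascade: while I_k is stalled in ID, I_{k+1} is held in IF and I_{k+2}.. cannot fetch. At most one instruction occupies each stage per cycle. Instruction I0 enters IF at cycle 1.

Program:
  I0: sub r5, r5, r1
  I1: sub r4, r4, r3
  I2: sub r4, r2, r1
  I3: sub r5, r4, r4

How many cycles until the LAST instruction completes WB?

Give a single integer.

I0 sub r5 <- r5,r1: IF@1 ID@2 stall=0 (-) EX@3 MEM@4 WB@5
I1 sub r4 <- r4,r3: IF@2 ID@3 stall=0 (-) EX@4 MEM@5 WB@6
I2 sub r4 <- r2,r1: IF@3 ID@4 stall=0 (-) EX@5 MEM@6 WB@7
I3 sub r5 <- r4,r4: IF@4 ID@5 stall=2 (RAW on I2.r4 (WB@7)) EX@8 MEM@9 WB@10

Answer: 10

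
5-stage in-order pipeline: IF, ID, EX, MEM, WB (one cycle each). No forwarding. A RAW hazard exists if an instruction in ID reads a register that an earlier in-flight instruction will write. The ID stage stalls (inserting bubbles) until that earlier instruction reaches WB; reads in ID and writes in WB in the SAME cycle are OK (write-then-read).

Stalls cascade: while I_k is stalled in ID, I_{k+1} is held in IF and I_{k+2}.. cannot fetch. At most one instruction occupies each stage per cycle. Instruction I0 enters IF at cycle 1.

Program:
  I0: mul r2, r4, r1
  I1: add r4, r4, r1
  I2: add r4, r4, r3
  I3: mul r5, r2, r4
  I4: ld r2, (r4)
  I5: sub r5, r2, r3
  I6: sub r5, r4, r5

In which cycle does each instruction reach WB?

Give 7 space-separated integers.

Answer: 5 6 9 12 13 16 19

Derivation:
I0 mul r2 <- r4,r1: IF@1 ID@2 stall=0 (-) EX@3 MEM@4 WB@5
I1 add r4 <- r4,r1: IF@2 ID@3 stall=0 (-) EX@4 MEM@5 WB@6
I2 add r4 <- r4,r3: IF@3 ID@4 stall=2 (RAW on I1.r4 (WB@6)) EX@7 MEM@8 WB@9
I3 mul r5 <- r2,r4: IF@4 ID@7 stall=2 (RAW on I2.r4 (WB@9)) EX@10 MEM@11 WB@12
I4 ld r2 <- r4: IF@7 ID@10 stall=0 (-) EX@11 MEM@12 WB@13
I5 sub r5 <- r2,r3: IF@10 ID@11 stall=2 (RAW on I4.r2 (WB@13)) EX@14 MEM@15 WB@16
I6 sub r5 <- r4,r5: IF@11 ID@14 stall=2 (RAW on I5.r5 (WB@16)) EX@17 MEM@18 WB@19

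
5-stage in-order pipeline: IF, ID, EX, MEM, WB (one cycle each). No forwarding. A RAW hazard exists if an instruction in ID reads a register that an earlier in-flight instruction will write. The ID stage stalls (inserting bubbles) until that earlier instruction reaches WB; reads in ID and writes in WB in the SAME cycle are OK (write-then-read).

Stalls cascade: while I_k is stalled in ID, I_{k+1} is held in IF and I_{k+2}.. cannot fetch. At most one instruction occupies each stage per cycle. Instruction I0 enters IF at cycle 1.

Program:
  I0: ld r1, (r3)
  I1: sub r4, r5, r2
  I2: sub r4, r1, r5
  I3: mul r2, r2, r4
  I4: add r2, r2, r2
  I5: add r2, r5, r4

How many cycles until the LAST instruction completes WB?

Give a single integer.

Answer: 15

Derivation:
I0 ld r1 <- r3: IF@1 ID@2 stall=0 (-) EX@3 MEM@4 WB@5
I1 sub r4 <- r5,r2: IF@2 ID@3 stall=0 (-) EX@4 MEM@5 WB@6
I2 sub r4 <- r1,r5: IF@3 ID@4 stall=1 (RAW on I0.r1 (WB@5)) EX@6 MEM@7 WB@8
I3 mul r2 <- r2,r4: IF@4 ID@6 stall=2 (RAW on I2.r4 (WB@8)) EX@9 MEM@10 WB@11
I4 add r2 <- r2,r2: IF@6 ID@9 stall=2 (RAW on I3.r2 (WB@11)) EX@12 MEM@13 WB@14
I5 add r2 <- r5,r4: IF@9 ID@12 stall=0 (-) EX@13 MEM@14 WB@15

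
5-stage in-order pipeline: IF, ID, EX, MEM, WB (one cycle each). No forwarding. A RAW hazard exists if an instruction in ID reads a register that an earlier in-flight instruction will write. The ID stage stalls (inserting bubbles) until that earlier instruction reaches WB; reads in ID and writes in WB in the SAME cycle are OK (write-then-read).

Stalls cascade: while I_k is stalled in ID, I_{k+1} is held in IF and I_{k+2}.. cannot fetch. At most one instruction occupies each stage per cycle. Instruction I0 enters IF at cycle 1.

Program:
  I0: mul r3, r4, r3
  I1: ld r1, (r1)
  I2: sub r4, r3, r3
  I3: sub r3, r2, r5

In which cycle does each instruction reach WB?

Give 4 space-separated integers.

I0 mul r3 <- r4,r3: IF@1 ID@2 stall=0 (-) EX@3 MEM@4 WB@5
I1 ld r1 <- r1: IF@2 ID@3 stall=0 (-) EX@4 MEM@5 WB@6
I2 sub r4 <- r3,r3: IF@3 ID@4 stall=1 (RAW on I0.r3 (WB@5)) EX@6 MEM@7 WB@8
I3 sub r3 <- r2,r5: IF@4 ID@6 stall=0 (-) EX@7 MEM@8 WB@9

Answer: 5 6 8 9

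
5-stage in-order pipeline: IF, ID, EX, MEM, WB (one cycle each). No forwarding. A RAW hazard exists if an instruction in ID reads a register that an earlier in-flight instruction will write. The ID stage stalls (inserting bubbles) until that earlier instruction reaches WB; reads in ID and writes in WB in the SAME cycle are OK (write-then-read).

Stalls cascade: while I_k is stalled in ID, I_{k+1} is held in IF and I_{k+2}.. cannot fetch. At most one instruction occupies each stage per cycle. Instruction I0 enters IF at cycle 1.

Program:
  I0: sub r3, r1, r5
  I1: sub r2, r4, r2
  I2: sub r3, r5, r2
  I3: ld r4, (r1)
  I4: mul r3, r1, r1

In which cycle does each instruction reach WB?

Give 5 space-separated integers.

I0 sub r3 <- r1,r5: IF@1 ID@2 stall=0 (-) EX@3 MEM@4 WB@5
I1 sub r2 <- r4,r2: IF@2 ID@3 stall=0 (-) EX@4 MEM@5 WB@6
I2 sub r3 <- r5,r2: IF@3 ID@4 stall=2 (RAW on I1.r2 (WB@6)) EX@7 MEM@8 WB@9
I3 ld r4 <- r1: IF@4 ID@7 stall=0 (-) EX@8 MEM@9 WB@10
I4 mul r3 <- r1,r1: IF@7 ID@8 stall=0 (-) EX@9 MEM@10 WB@11

Answer: 5 6 9 10 11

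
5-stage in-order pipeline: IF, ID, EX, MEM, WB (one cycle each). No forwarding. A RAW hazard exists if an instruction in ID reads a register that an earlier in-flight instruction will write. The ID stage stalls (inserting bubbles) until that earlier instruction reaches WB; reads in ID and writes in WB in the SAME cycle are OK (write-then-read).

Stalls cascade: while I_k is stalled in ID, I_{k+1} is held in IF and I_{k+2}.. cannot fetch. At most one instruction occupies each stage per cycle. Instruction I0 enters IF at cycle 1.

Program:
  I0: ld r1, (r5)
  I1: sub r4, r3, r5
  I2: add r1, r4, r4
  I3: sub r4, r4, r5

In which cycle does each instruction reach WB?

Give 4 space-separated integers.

Answer: 5 6 9 10

Derivation:
I0 ld r1 <- r5: IF@1 ID@2 stall=0 (-) EX@3 MEM@4 WB@5
I1 sub r4 <- r3,r5: IF@2 ID@3 stall=0 (-) EX@4 MEM@5 WB@6
I2 add r1 <- r4,r4: IF@3 ID@4 stall=2 (RAW on I1.r4 (WB@6)) EX@7 MEM@8 WB@9
I3 sub r4 <- r4,r5: IF@4 ID@7 stall=0 (-) EX@8 MEM@9 WB@10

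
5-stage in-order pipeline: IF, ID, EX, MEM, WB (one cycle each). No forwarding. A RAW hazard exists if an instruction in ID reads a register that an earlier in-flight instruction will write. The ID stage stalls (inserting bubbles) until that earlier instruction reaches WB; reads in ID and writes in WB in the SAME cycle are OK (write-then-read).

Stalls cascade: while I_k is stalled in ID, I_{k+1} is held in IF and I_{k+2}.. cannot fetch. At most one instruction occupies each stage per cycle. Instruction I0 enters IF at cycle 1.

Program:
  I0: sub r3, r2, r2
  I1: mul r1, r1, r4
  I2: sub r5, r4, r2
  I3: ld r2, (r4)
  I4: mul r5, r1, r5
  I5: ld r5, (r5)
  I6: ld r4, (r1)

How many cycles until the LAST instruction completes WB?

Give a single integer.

Answer: 14

Derivation:
I0 sub r3 <- r2,r2: IF@1 ID@2 stall=0 (-) EX@3 MEM@4 WB@5
I1 mul r1 <- r1,r4: IF@2 ID@3 stall=0 (-) EX@4 MEM@5 WB@6
I2 sub r5 <- r4,r2: IF@3 ID@4 stall=0 (-) EX@5 MEM@6 WB@7
I3 ld r2 <- r4: IF@4 ID@5 stall=0 (-) EX@6 MEM@7 WB@8
I4 mul r5 <- r1,r5: IF@5 ID@6 stall=1 (RAW on I2.r5 (WB@7)) EX@8 MEM@9 WB@10
I5 ld r5 <- r5: IF@6 ID@8 stall=2 (RAW on I4.r5 (WB@10)) EX@11 MEM@12 WB@13
I6 ld r4 <- r1: IF@8 ID@11 stall=0 (-) EX@12 MEM@13 WB@14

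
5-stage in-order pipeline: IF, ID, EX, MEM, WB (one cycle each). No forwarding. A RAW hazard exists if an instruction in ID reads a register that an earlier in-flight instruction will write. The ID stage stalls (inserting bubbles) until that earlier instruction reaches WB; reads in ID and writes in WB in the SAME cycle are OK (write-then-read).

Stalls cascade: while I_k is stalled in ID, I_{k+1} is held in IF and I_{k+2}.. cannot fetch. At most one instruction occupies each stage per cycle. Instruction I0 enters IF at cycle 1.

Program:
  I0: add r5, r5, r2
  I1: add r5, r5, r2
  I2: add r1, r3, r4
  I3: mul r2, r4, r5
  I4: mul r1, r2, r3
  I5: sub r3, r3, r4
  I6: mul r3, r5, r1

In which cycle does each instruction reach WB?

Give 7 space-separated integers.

I0 add r5 <- r5,r2: IF@1 ID@2 stall=0 (-) EX@3 MEM@4 WB@5
I1 add r5 <- r5,r2: IF@2 ID@3 stall=2 (RAW on I0.r5 (WB@5)) EX@6 MEM@7 WB@8
I2 add r1 <- r3,r4: IF@3 ID@6 stall=0 (-) EX@7 MEM@8 WB@9
I3 mul r2 <- r4,r5: IF@6 ID@7 stall=1 (RAW on I1.r5 (WB@8)) EX@9 MEM@10 WB@11
I4 mul r1 <- r2,r3: IF@7 ID@9 stall=2 (RAW on I3.r2 (WB@11)) EX@12 MEM@13 WB@14
I5 sub r3 <- r3,r4: IF@9 ID@12 stall=0 (-) EX@13 MEM@14 WB@15
I6 mul r3 <- r5,r1: IF@12 ID@13 stall=1 (RAW on I4.r1 (WB@14)) EX@15 MEM@16 WB@17

Answer: 5 8 9 11 14 15 17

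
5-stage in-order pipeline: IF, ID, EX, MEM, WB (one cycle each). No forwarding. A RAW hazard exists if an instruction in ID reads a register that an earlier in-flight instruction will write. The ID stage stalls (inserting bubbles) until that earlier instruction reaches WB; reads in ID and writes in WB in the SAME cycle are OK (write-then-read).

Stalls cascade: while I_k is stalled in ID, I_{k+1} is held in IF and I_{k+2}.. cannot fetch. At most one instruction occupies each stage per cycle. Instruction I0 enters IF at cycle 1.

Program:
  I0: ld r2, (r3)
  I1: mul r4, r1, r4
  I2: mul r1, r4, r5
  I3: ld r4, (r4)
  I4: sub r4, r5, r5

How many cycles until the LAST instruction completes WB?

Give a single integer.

Answer: 11

Derivation:
I0 ld r2 <- r3: IF@1 ID@2 stall=0 (-) EX@3 MEM@4 WB@5
I1 mul r4 <- r1,r4: IF@2 ID@3 stall=0 (-) EX@4 MEM@5 WB@6
I2 mul r1 <- r4,r5: IF@3 ID@4 stall=2 (RAW on I1.r4 (WB@6)) EX@7 MEM@8 WB@9
I3 ld r4 <- r4: IF@4 ID@7 stall=0 (-) EX@8 MEM@9 WB@10
I4 sub r4 <- r5,r5: IF@7 ID@8 stall=0 (-) EX@9 MEM@10 WB@11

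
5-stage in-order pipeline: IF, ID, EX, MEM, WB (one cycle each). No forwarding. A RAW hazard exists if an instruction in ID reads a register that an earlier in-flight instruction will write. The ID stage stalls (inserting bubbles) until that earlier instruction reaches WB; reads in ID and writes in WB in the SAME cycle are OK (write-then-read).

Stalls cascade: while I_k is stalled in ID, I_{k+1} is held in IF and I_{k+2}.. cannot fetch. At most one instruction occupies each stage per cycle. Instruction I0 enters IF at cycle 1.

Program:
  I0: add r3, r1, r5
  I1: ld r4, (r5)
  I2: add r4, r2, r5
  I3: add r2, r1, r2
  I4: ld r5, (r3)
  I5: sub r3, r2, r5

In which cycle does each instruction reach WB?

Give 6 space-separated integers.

I0 add r3 <- r1,r5: IF@1 ID@2 stall=0 (-) EX@3 MEM@4 WB@5
I1 ld r4 <- r5: IF@2 ID@3 stall=0 (-) EX@4 MEM@5 WB@6
I2 add r4 <- r2,r5: IF@3 ID@4 stall=0 (-) EX@5 MEM@6 WB@7
I3 add r2 <- r1,r2: IF@4 ID@5 stall=0 (-) EX@6 MEM@7 WB@8
I4 ld r5 <- r3: IF@5 ID@6 stall=0 (-) EX@7 MEM@8 WB@9
I5 sub r3 <- r2,r5: IF@6 ID@7 stall=2 (RAW on I4.r5 (WB@9)) EX@10 MEM@11 WB@12

Answer: 5 6 7 8 9 12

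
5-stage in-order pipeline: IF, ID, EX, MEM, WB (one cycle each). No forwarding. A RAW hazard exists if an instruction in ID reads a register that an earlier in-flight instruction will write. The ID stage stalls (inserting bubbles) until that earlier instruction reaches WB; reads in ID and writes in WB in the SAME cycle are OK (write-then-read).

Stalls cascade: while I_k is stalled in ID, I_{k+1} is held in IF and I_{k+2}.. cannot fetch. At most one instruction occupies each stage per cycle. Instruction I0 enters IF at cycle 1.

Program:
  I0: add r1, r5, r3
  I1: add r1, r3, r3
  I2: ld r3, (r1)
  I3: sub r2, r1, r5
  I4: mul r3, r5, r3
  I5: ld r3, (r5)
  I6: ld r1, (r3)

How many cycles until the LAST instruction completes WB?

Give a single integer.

Answer: 16

Derivation:
I0 add r1 <- r5,r3: IF@1 ID@2 stall=0 (-) EX@3 MEM@4 WB@5
I1 add r1 <- r3,r3: IF@2 ID@3 stall=0 (-) EX@4 MEM@5 WB@6
I2 ld r3 <- r1: IF@3 ID@4 stall=2 (RAW on I1.r1 (WB@6)) EX@7 MEM@8 WB@9
I3 sub r2 <- r1,r5: IF@4 ID@7 stall=0 (-) EX@8 MEM@9 WB@10
I4 mul r3 <- r5,r3: IF@7 ID@8 stall=1 (RAW on I2.r3 (WB@9)) EX@10 MEM@11 WB@12
I5 ld r3 <- r5: IF@8 ID@10 stall=0 (-) EX@11 MEM@12 WB@13
I6 ld r1 <- r3: IF@10 ID@11 stall=2 (RAW on I5.r3 (WB@13)) EX@14 MEM@15 WB@16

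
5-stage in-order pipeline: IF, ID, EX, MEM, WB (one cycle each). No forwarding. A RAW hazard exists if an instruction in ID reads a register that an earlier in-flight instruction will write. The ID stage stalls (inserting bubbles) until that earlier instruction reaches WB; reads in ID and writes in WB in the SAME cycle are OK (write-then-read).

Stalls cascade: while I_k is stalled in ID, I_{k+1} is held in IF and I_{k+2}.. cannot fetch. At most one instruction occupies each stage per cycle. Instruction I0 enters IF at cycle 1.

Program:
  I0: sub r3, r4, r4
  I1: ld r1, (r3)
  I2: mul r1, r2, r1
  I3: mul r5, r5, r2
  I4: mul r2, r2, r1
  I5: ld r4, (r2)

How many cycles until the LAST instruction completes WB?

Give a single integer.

Answer: 17

Derivation:
I0 sub r3 <- r4,r4: IF@1 ID@2 stall=0 (-) EX@3 MEM@4 WB@5
I1 ld r1 <- r3: IF@2 ID@3 stall=2 (RAW on I0.r3 (WB@5)) EX@6 MEM@7 WB@8
I2 mul r1 <- r2,r1: IF@3 ID@6 stall=2 (RAW on I1.r1 (WB@8)) EX@9 MEM@10 WB@11
I3 mul r5 <- r5,r2: IF@6 ID@9 stall=0 (-) EX@10 MEM@11 WB@12
I4 mul r2 <- r2,r1: IF@9 ID@10 stall=1 (RAW on I2.r1 (WB@11)) EX@12 MEM@13 WB@14
I5 ld r4 <- r2: IF@10 ID@12 stall=2 (RAW on I4.r2 (WB@14)) EX@15 MEM@16 WB@17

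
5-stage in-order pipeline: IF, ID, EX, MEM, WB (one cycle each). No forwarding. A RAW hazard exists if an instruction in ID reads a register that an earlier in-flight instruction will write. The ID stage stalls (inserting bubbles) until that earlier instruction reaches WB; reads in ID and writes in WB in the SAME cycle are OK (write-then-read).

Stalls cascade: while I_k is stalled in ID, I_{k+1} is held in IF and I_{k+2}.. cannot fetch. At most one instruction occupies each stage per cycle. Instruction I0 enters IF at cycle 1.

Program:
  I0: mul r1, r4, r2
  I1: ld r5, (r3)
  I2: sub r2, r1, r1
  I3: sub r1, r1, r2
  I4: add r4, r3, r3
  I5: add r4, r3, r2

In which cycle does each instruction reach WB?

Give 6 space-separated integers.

I0 mul r1 <- r4,r2: IF@1 ID@2 stall=0 (-) EX@3 MEM@4 WB@5
I1 ld r5 <- r3: IF@2 ID@3 stall=0 (-) EX@4 MEM@5 WB@6
I2 sub r2 <- r1,r1: IF@3 ID@4 stall=1 (RAW on I0.r1 (WB@5)) EX@6 MEM@7 WB@8
I3 sub r1 <- r1,r2: IF@4 ID@6 stall=2 (RAW on I2.r2 (WB@8)) EX@9 MEM@10 WB@11
I4 add r4 <- r3,r3: IF@6 ID@9 stall=0 (-) EX@10 MEM@11 WB@12
I5 add r4 <- r3,r2: IF@9 ID@10 stall=0 (-) EX@11 MEM@12 WB@13

Answer: 5 6 8 11 12 13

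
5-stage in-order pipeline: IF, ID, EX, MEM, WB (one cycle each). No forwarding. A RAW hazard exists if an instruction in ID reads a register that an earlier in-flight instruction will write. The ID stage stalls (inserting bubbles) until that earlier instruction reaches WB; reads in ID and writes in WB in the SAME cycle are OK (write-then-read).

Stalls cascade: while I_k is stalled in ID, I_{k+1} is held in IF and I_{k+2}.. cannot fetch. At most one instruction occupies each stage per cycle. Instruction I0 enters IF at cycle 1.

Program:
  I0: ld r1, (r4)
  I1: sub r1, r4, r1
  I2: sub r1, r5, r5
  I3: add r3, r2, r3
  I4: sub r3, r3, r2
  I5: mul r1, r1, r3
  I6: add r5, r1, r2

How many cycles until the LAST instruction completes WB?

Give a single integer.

Answer: 19

Derivation:
I0 ld r1 <- r4: IF@1 ID@2 stall=0 (-) EX@3 MEM@4 WB@5
I1 sub r1 <- r4,r1: IF@2 ID@3 stall=2 (RAW on I0.r1 (WB@5)) EX@6 MEM@7 WB@8
I2 sub r1 <- r5,r5: IF@3 ID@6 stall=0 (-) EX@7 MEM@8 WB@9
I3 add r3 <- r2,r3: IF@6 ID@7 stall=0 (-) EX@8 MEM@9 WB@10
I4 sub r3 <- r3,r2: IF@7 ID@8 stall=2 (RAW on I3.r3 (WB@10)) EX@11 MEM@12 WB@13
I5 mul r1 <- r1,r3: IF@8 ID@11 stall=2 (RAW on I4.r3 (WB@13)) EX@14 MEM@15 WB@16
I6 add r5 <- r1,r2: IF@11 ID@14 stall=2 (RAW on I5.r1 (WB@16)) EX@17 MEM@18 WB@19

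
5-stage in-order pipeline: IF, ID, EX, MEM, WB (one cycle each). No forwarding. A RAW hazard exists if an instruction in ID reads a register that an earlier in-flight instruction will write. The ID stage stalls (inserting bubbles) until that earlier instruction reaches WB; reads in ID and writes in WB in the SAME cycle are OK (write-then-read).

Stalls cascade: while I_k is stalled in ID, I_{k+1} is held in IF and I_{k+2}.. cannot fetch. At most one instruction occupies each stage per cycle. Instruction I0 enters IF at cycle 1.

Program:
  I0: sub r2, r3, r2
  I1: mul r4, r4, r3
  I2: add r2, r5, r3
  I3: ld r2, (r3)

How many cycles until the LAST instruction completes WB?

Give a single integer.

Answer: 8

Derivation:
I0 sub r2 <- r3,r2: IF@1 ID@2 stall=0 (-) EX@3 MEM@4 WB@5
I1 mul r4 <- r4,r3: IF@2 ID@3 stall=0 (-) EX@4 MEM@5 WB@6
I2 add r2 <- r5,r3: IF@3 ID@4 stall=0 (-) EX@5 MEM@6 WB@7
I3 ld r2 <- r3: IF@4 ID@5 stall=0 (-) EX@6 MEM@7 WB@8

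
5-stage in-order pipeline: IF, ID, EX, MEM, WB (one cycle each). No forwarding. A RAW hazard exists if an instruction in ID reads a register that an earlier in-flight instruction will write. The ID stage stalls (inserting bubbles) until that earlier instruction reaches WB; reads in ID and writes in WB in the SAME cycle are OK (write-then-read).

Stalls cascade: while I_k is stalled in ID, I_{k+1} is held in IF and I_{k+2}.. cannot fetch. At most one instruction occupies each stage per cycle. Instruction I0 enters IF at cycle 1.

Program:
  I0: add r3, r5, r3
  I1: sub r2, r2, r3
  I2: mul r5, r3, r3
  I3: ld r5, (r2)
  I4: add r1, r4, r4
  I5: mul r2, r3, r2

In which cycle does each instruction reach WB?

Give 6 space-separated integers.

I0 add r3 <- r5,r3: IF@1 ID@2 stall=0 (-) EX@3 MEM@4 WB@5
I1 sub r2 <- r2,r3: IF@2 ID@3 stall=2 (RAW on I0.r3 (WB@5)) EX@6 MEM@7 WB@8
I2 mul r5 <- r3,r3: IF@3 ID@6 stall=0 (-) EX@7 MEM@8 WB@9
I3 ld r5 <- r2: IF@6 ID@7 stall=1 (RAW on I1.r2 (WB@8)) EX@9 MEM@10 WB@11
I4 add r1 <- r4,r4: IF@7 ID@9 stall=0 (-) EX@10 MEM@11 WB@12
I5 mul r2 <- r3,r2: IF@9 ID@10 stall=0 (-) EX@11 MEM@12 WB@13

Answer: 5 8 9 11 12 13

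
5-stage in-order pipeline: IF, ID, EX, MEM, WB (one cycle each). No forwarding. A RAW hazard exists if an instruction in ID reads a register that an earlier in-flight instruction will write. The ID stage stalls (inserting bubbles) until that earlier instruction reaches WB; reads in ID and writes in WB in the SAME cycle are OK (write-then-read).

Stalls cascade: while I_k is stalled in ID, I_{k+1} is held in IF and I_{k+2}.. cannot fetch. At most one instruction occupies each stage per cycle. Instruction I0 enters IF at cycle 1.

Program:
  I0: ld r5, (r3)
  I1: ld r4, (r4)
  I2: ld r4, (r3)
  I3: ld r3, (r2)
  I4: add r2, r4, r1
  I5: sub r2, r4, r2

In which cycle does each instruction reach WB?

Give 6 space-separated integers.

Answer: 5 6 7 8 10 13

Derivation:
I0 ld r5 <- r3: IF@1 ID@2 stall=0 (-) EX@3 MEM@4 WB@5
I1 ld r4 <- r4: IF@2 ID@3 stall=0 (-) EX@4 MEM@5 WB@6
I2 ld r4 <- r3: IF@3 ID@4 stall=0 (-) EX@5 MEM@6 WB@7
I3 ld r3 <- r2: IF@4 ID@5 stall=0 (-) EX@6 MEM@7 WB@8
I4 add r2 <- r4,r1: IF@5 ID@6 stall=1 (RAW on I2.r4 (WB@7)) EX@8 MEM@9 WB@10
I5 sub r2 <- r4,r2: IF@6 ID@8 stall=2 (RAW on I4.r2 (WB@10)) EX@11 MEM@12 WB@13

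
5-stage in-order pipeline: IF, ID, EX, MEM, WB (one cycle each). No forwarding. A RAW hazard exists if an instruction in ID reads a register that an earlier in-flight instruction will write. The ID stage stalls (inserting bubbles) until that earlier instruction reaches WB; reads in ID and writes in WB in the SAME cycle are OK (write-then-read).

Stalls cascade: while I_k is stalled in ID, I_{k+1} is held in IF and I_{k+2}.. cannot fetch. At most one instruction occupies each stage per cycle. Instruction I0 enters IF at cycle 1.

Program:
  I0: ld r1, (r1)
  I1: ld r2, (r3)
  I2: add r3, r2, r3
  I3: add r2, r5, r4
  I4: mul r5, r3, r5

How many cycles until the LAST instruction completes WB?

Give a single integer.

I0 ld r1 <- r1: IF@1 ID@2 stall=0 (-) EX@3 MEM@4 WB@5
I1 ld r2 <- r3: IF@2 ID@3 stall=0 (-) EX@4 MEM@5 WB@6
I2 add r3 <- r2,r3: IF@3 ID@4 stall=2 (RAW on I1.r2 (WB@6)) EX@7 MEM@8 WB@9
I3 add r2 <- r5,r4: IF@4 ID@7 stall=0 (-) EX@8 MEM@9 WB@10
I4 mul r5 <- r3,r5: IF@7 ID@8 stall=1 (RAW on I2.r3 (WB@9)) EX@10 MEM@11 WB@12

Answer: 12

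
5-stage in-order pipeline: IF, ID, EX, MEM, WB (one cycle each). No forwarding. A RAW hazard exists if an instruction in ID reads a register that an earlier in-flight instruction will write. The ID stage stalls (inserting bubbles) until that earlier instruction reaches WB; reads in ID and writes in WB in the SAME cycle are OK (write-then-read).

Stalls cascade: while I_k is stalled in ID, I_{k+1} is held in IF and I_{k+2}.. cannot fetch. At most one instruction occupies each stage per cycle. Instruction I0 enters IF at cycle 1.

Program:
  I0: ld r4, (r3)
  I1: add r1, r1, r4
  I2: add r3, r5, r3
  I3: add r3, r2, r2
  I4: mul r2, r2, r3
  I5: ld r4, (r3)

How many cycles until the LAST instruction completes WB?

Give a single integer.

I0 ld r4 <- r3: IF@1 ID@2 stall=0 (-) EX@3 MEM@4 WB@5
I1 add r1 <- r1,r4: IF@2 ID@3 stall=2 (RAW on I0.r4 (WB@5)) EX@6 MEM@7 WB@8
I2 add r3 <- r5,r3: IF@3 ID@6 stall=0 (-) EX@7 MEM@8 WB@9
I3 add r3 <- r2,r2: IF@6 ID@7 stall=0 (-) EX@8 MEM@9 WB@10
I4 mul r2 <- r2,r3: IF@7 ID@8 stall=2 (RAW on I3.r3 (WB@10)) EX@11 MEM@12 WB@13
I5 ld r4 <- r3: IF@8 ID@11 stall=0 (-) EX@12 MEM@13 WB@14

Answer: 14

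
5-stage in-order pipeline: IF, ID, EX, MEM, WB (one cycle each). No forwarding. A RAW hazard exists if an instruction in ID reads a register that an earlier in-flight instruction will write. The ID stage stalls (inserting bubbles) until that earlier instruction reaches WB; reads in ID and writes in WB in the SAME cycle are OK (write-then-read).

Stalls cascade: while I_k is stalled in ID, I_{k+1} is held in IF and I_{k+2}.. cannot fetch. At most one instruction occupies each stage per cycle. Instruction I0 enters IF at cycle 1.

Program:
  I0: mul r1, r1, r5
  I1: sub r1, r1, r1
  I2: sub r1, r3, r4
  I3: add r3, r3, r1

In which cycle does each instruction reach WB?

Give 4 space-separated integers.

I0 mul r1 <- r1,r5: IF@1 ID@2 stall=0 (-) EX@3 MEM@4 WB@5
I1 sub r1 <- r1,r1: IF@2 ID@3 stall=2 (RAW on I0.r1 (WB@5)) EX@6 MEM@7 WB@8
I2 sub r1 <- r3,r4: IF@3 ID@6 stall=0 (-) EX@7 MEM@8 WB@9
I3 add r3 <- r3,r1: IF@6 ID@7 stall=2 (RAW on I2.r1 (WB@9)) EX@10 MEM@11 WB@12

Answer: 5 8 9 12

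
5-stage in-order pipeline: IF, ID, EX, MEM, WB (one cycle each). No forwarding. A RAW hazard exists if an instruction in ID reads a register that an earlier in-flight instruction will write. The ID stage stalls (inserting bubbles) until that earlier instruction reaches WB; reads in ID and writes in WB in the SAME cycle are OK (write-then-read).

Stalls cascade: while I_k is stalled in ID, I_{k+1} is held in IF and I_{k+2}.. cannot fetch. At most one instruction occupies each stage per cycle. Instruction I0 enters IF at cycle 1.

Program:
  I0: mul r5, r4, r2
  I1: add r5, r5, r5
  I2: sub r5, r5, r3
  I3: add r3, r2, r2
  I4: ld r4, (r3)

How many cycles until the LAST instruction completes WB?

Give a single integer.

Answer: 15

Derivation:
I0 mul r5 <- r4,r2: IF@1 ID@2 stall=0 (-) EX@3 MEM@4 WB@5
I1 add r5 <- r5,r5: IF@2 ID@3 stall=2 (RAW on I0.r5 (WB@5)) EX@6 MEM@7 WB@8
I2 sub r5 <- r5,r3: IF@3 ID@6 stall=2 (RAW on I1.r5 (WB@8)) EX@9 MEM@10 WB@11
I3 add r3 <- r2,r2: IF@6 ID@9 stall=0 (-) EX@10 MEM@11 WB@12
I4 ld r4 <- r3: IF@9 ID@10 stall=2 (RAW on I3.r3 (WB@12)) EX@13 MEM@14 WB@15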